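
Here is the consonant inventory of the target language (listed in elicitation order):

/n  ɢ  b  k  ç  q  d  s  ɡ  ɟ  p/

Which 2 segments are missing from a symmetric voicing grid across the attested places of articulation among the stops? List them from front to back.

bilabial: voiceless /p/, voiced /b/.
alveolar: voiceless —, voiced /d/.
palatal: voiceless —, voiced /ɟ/.
velar: voiceless /k/, voiced /ɡ/.
uvular: voiceless /q/, voiced /ɢ/.
Gaps, from front to back: alveolar lacks voiceless (/t/); palatal lacks voiceless (/c/).

/t/, /c/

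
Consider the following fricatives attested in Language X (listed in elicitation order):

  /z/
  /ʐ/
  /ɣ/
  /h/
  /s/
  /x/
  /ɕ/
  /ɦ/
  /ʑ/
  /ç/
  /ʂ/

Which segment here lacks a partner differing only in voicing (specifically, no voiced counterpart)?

Alveolar: /s/ ~ /z/
Retroflex: /ʂ/ ~ /ʐ/
Alveolo-palatal: /ɕ/ ~ /ʑ/
Velar: /x/ ~ /ɣ/
Glottal: /h/ ~ /ɦ/
Palatal: only /ç/ (voiceless); no voiced partner.
So /ç/ is the unpaired segment.

/ç/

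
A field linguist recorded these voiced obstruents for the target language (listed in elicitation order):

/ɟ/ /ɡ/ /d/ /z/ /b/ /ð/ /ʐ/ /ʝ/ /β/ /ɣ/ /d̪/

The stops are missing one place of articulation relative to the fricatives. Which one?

place of articulation  stop      fricative
bilabial          b         β       
dental            d̪        ð       
alveolar          d         z       
retroflex         —         ʐ       
palatal           ɟ         ʝ       
velar             ɡ         ɣ       
Every place of articulation has a stop member except retroflex, where /ɖ/ would be expected.

retroflex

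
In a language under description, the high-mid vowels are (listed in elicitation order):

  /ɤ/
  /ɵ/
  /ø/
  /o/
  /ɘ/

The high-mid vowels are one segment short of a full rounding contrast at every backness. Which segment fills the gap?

front: unrounded —, rounded /ø/.
central: unrounded /ɘ/, rounded /ɵ/.
back: unrounded /ɤ/, rounded /o/.
The front row has no unrounded member, so the gap is the front unrounded vowel /e/.

/e/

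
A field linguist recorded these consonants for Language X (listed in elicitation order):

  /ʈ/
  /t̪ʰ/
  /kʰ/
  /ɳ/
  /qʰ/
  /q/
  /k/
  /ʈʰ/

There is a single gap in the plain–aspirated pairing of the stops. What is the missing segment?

/t̪/

dental: plain —, aspirated /t̪ʰ/.
retroflex: plain /ʈ/, aspirated /ʈʰ/.
velar: plain /k/, aspirated /kʰ/.
uvular: plain /q/, aspirated /qʰ/.
The dental row has no plain member, so the gap is the plain dental stop /t̪/.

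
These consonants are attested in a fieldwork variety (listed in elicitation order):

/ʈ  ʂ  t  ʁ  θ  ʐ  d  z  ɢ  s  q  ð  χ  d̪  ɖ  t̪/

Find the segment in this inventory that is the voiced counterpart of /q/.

/ɢ/

/q/ is a voiceless uvular stop.
The voiced counterpart is a voiced uvular stop — in this inventory, /ɢ/.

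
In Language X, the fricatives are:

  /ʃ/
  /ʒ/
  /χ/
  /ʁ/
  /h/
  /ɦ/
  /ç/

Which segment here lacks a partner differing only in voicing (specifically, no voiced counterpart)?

/ç/

Postalveolar: /ʃ/ ~ /ʒ/
Uvular: /χ/ ~ /ʁ/
Glottal: /h/ ~ /ɦ/
Palatal: only /ç/ (voiceless); no voiced partner.
So /ç/ is the unpaired segment.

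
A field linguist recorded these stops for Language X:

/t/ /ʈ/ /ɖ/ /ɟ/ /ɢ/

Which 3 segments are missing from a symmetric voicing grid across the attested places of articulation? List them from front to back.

Voiceless: /t/ (alveolar), /ʈ/ (retroflex).
Voiced: /ɖ/ (retroflex), /ɟ/ (palatal), /ɢ/ (uvular).
Gaps, from front to back: alveolar lacks voiced (/d/); palatal lacks voiceless (/c/); uvular lacks voiceless (/q/).

/d/, /c/, /q/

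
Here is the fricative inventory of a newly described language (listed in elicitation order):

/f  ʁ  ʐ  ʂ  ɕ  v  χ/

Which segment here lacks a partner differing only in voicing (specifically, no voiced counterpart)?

Labiodental: /f/ ~ /v/
Retroflex: /ʂ/ ~ /ʐ/
Uvular: /χ/ ~ /ʁ/
Alveolo-palatal: only /ɕ/ (voiceless); no voiced partner.
So /ɕ/ is the unpaired segment.

/ɕ/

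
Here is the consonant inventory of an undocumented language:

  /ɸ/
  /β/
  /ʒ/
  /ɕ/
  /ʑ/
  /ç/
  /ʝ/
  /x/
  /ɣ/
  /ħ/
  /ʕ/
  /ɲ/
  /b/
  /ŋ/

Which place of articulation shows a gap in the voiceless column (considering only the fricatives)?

postalveolar

place of articulation  voiceless  voiced  
bilabial          ɸ         β       
postalveolar      —         ʒ       
alveolo-palatal   ɕ         ʑ       
palatal           ç         ʝ       
velar             x         ɣ       
pharyngeal        ħ         ʕ       
Every place of articulation has a voiceless member except postalveolar, where /ʃ/ would be expected.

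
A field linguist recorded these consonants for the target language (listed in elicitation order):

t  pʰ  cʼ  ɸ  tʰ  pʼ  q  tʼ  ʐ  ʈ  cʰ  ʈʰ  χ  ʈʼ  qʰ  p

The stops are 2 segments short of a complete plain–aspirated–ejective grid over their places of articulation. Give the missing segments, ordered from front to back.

/c/, /qʼ/

Plain: /p/ (bilabial), /t/ (alveolar), /ʈ/ (retroflex), /q/ (uvular).
Aspirated: /pʰ/ (bilabial), /tʰ/ (alveolar), /ʈʰ/ (retroflex), /cʰ/ (palatal), /qʰ/ (uvular).
Ejective: /pʼ/ (bilabial), /tʼ/ (alveolar), /ʈʼ/ (retroflex), /cʼ/ (palatal).
Gaps, from front to back: palatal lacks plain (/c/); uvular lacks ejective (/qʼ/).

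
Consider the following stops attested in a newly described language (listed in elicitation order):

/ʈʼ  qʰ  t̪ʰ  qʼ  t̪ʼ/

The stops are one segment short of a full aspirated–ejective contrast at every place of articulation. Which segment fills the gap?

/ʈʰ/

Aspirated: /t̪ʰ/ (dental), /qʰ/ (uvular).
Ejective: /t̪ʼ/ (dental), /ʈʼ/ (retroflex), /qʼ/ (uvular).
The retroflex row has no aspirated member, so the gap is the aspirated retroflex stop /ʈʰ/.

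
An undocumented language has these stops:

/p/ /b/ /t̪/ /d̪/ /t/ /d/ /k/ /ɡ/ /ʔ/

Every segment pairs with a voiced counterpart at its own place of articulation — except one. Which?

/ʔ/

Bilabial: /p/ ~ /b/
Dental: /t̪/ ~ /d̪/
Alveolar: /t/ ~ /d/
Velar: /k/ ~ /ɡ/
Glottal: only /ʔ/ (voiceless); no voiced partner.
So /ʔ/ is the unpaired segment.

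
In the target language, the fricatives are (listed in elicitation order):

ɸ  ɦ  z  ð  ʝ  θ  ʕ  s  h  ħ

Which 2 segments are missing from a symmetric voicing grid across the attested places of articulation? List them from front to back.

/β/, /ç/

place of articulation  voiceless  voiced  
bilabial          ɸ         —       
dental            θ         ð       
alveolar          s         z       
palatal           —         ʝ       
pharyngeal        ħ         ʕ       
glottal           h         ɦ       
Gaps, from front to back: bilabial lacks voiced (/β/); palatal lacks voiceless (/ç/).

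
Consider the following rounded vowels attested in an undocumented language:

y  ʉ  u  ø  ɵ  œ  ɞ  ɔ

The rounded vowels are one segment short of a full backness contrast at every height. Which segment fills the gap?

/o/

height            front     central   back    
high              y         ʉ         u       
high-mid          ø         ɵ         —       
low-mid           œ         ɞ         ɔ       
The high-mid row has no back member, so the gap is the high-mid back rounded vowel /o/.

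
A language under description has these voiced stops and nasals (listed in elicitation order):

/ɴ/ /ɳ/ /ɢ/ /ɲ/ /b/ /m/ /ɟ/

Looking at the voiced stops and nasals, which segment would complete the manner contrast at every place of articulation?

/ɖ/

Oral stop: /b/ (bilabial), /ɟ/ (palatal), /ɢ/ (uvular).
Nasal: /m/ (bilabial), /ɳ/ (retroflex), /ɲ/ (palatal), /ɴ/ (uvular).
The retroflex row has no oral stop member, so the gap is the retroflex oral stop /ɖ/.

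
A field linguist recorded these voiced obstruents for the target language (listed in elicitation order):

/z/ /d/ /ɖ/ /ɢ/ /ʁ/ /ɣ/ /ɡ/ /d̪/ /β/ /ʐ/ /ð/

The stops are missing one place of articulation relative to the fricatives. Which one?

place of articulation  stop      fricative
bilabial          —         β       
dental            d̪        ð       
alveolar          d         z       
retroflex         ɖ         ʐ       
velar             ɡ         ɣ       
uvular            ɢ         ʁ       
Every place of articulation has a stop member except bilabial, where /b/ would be expected.

bilabial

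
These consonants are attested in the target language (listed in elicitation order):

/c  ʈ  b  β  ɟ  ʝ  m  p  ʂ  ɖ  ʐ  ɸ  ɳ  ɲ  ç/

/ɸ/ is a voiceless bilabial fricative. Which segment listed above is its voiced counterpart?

The voiced counterpart is a voiced bilabial fricative — in this inventory, /β/.

/β/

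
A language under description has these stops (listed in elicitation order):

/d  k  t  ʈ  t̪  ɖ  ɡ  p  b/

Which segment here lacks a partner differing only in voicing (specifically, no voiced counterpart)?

Bilabial: /p/ ~ /b/
Alveolar: /t/ ~ /d/
Retroflex: /ʈ/ ~ /ɖ/
Velar: /k/ ~ /ɡ/
Dental: only /t̪/ (voiceless); no voiced partner.
So /t̪/ is the unpaired segment.

/t̪/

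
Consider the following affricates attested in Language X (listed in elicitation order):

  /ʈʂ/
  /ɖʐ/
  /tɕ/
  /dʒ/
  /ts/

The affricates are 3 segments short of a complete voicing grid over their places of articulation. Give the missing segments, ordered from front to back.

/dz/, /tʃ/, /dʑ/

alveolar: voiceless /ts/, voiced —.
postalveolar: voiceless —, voiced /dʒ/.
retroflex: voiceless /ʈʂ/, voiced /ɖʐ/.
alveolo-palatal: voiceless /tɕ/, voiced —.
Gaps, from front to back: alveolar lacks voiced (/dz/); postalveolar lacks voiceless (/tʃ/); alveolo-palatal lacks voiced (/dʑ/).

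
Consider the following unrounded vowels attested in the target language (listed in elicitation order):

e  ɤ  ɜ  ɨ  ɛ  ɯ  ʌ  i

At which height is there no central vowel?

Front: /i/ (high), /e/ (high-mid), /ɛ/ (low-mid).
Central: /ɨ/ (high), /ɜ/ (low-mid).
Back: /ɯ/ (high), /ɤ/ (high-mid), /ʌ/ (low-mid).
Every height has a central member except high-mid, where /ɘ/ would be expected.

high-mid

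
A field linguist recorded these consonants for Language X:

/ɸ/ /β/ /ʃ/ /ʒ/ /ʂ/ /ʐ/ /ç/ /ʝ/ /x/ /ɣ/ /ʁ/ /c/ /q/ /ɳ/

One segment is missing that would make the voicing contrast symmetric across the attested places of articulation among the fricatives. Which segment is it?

/χ/

bilabial: voiceless /ɸ/, voiced /β/.
postalveolar: voiceless /ʃ/, voiced /ʒ/.
retroflex: voiceless /ʂ/, voiced /ʐ/.
palatal: voiceless /ç/, voiced /ʝ/.
velar: voiceless /x/, voiced /ɣ/.
uvular: voiceless —, voiced /ʁ/.
The uvular row has no voiceless member, so the gap is the voiceless uvular fricative /χ/.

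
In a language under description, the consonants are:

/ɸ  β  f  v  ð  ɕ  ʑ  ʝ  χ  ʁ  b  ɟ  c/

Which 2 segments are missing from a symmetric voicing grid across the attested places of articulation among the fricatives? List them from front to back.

/θ/, /ç/

bilabial: voiceless /ɸ/, voiced /β/.
labiodental: voiceless /f/, voiced /v/.
dental: voiceless —, voiced /ð/.
alveolo-palatal: voiceless /ɕ/, voiced /ʑ/.
palatal: voiceless —, voiced /ʝ/.
uvular: voiceless /χ/, voiced /ʁ/.
Gaps, from front to back: dental lacks voiceless (/θ/); palatal lacks voiceless (/ç/).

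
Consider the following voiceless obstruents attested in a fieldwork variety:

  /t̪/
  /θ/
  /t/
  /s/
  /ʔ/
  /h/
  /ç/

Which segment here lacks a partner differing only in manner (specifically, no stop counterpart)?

/ç/

Dental: /t̪/ ~ /θ/
Alveolar: /t/ ~ /s/
Glottal: /ʔ/ ~ /h/
Palatal: only /ç/ (fricative); no stop partner.
So /ç/ is the unpaired segment.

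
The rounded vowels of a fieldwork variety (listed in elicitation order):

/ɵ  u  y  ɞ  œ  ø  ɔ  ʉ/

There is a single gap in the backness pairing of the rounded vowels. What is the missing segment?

/o/

high: front /y/, central /ʉ/, back /u/.
high-mid: front /ø/, central /ɵ/, back —.
low-mid: front /œ/, central /ɞ/, back /ɔ/.
The high-mid row has no back member, so the gap is the high-mid back rounded vowel /o/.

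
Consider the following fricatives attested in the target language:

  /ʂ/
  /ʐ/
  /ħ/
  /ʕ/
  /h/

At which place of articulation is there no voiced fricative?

glottal

retroflex: voiceless /ʂ/, voiced /ʐ/.
pharyngeal: voiceless /ħ/, voiced /ʕ/.
glottal: voiceless /h/, voiced —.
Every place of articulation has a voiced member except glottal, where /ɦ/ would be expected.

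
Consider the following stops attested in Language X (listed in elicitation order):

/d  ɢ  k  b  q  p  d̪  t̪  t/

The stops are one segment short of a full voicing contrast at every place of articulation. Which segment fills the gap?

place of articulation  voiceless  voiced  
bilabial          p         b       
dental            t̪        d̪      
alveolar          t         d       
velar             k         —       
uvular            q         ɢ       
The velar row has no voiced member, so the gap is the voiced velar stop /ɡ/.

/ɡ/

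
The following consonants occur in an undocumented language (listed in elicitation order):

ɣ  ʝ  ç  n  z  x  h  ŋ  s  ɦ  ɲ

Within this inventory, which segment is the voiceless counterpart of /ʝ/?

/ç/

/ʝ/ is a voiced palatal fricative.
The voiceless counterpart is a voiceless palatal fricative — in this inventory, /ç/.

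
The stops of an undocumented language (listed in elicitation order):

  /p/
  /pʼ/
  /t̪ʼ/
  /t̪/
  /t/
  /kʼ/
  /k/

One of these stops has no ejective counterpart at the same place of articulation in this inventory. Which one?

/t/

Bilabial: /p/ ~ /pʼ/
Dental: /t̪/ ~ /t̪ʼ/
Velar: /k/ ~ /kʼ/
Alveolar: only /t/ (plain); no ejective partner.
So /t/ is the unpaired segment.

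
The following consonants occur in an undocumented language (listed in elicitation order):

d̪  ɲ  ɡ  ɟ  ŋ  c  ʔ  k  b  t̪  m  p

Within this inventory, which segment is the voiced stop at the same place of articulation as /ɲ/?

/ɟ/

/ɲ/ is a palatal nasal.
The voiced stop at the same place is a voiced palatal stop — in this inventory, /ɟ/.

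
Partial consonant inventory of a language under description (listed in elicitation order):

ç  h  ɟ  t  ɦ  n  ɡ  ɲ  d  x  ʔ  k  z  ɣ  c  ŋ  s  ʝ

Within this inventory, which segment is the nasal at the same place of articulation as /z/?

/z/ is a voiced alveolar fricative.
The nasal at the same place is an alveolar nasal — in this inventory, /n/.

/n/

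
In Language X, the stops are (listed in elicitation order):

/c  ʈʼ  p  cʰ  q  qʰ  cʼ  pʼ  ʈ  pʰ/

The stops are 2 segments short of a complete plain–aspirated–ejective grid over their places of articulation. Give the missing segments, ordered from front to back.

/ʈʰ/, /qʼ/

bilabial: plain /p/, aspirated /pʰ/, ejective /pʼ/.
retroflex: plain /ʈ/, aspirated —, ejective /ʈʼ/.
palatal: plain /c/, aspirated /cʰ/, ejective /cʼ/.
uvular: plain /q/, aspirated /qʰ/, ejective —.
Gaps, from front to back: retroflex lacks aspirated (/ʈʰ/); uvular lacks ejective (/qʼ/).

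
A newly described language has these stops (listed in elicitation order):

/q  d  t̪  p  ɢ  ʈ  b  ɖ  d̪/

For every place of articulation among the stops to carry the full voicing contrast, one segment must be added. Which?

/t/

Voiceless: /p/ (bilabial), /t̪/ (dental), /ʈ/ (retroflex), /q/ (uvular).
Voiced: /b/ (bilabial), /d̪/ (dental), /d/ (alveolar), /ɖ/ (retroflex), /ɢ/ (uvular).
The alveolar row has no voiceless member, so the gap is the voiceless alveolar stop /t/.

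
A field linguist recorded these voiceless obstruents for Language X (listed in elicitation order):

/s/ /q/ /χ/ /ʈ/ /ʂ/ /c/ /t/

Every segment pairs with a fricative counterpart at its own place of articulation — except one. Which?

/c/

Alveolar: /t/ ~ /s/
Retroflex: /ʈ/ ~ /ʂ/
Uvular: /q/ ~ /χ/
Palatal: only /c/ (stop); no fricative partner.
So /c/ is the unpaired segment.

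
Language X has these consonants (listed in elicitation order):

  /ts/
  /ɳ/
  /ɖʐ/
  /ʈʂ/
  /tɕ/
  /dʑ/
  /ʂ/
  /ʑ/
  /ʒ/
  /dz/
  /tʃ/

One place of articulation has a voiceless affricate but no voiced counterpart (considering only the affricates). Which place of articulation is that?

alveolar: voiceless /ts/, voiced /dz/.
postalveolar: voiceless /tʃ/, voiced —.
retroflex: voiceless /ʈʂ/, voiced /ɖʐ/.
alveolo-palatal: voiceless /tɕ/, voiced /dʑ/.
Every place of articulation has a voiced member except postalveolar, where /dʒ/ would be expected.

postalveolar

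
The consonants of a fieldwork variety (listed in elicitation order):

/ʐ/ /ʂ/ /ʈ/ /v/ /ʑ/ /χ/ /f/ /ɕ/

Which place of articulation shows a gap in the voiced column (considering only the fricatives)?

place of articulation  voiceless  voiced  
labiodental       f         v       
retroflex         ʂ         ʐ       
alveolo-palatal   ɕ         ʑ       
uvular            χ         —       
Every place of articulation has a voiced member except uvular, where /ʁ/ would be expected.

uvular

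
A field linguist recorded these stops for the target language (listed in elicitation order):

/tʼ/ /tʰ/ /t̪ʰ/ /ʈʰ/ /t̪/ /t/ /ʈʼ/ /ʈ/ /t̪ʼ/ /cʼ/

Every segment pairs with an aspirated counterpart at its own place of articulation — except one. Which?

/cʼ/

Dental: /t̪/ ~ /t̪ʰ/ ~ /t̪ʼ/
Alveolar: /t/ ~ /tʰ/ ~ /tʼ/
Retroflex: /ʈ/ ~ /ʈʰ/ ~ /ʈʼ/
Palatal: only /cʼ/ (ejective); no aspirated partner.
So /cʼ/ is the unpaired segment.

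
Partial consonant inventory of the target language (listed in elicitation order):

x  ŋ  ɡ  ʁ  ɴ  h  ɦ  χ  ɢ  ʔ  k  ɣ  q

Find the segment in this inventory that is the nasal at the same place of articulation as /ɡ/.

/ŋ/

/ɡ/ is a voiced velar stop.
The nasal at the same place is a velar nasal — in this inventory, /ŋ/.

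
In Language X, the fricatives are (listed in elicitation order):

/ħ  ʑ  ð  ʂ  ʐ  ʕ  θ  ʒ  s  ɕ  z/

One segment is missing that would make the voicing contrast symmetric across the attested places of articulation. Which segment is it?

/ʃ/

place of articulation  voiceless  voiced  
dental            θ         ð       
alveolar          s         z       
postalveolar      —         ʒ       
retroflex         ʂ         ʐ       
alveolo-palatal   ɕ         ʑ       
pharyngeal        ħ         ʕ       
The postalveolar row has no voiceless member, so the gap is the voiceless postalveolar fricative /ʃ/.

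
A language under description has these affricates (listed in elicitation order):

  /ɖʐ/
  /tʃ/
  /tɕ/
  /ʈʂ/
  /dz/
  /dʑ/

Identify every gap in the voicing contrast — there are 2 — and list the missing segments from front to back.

alveolar: voiceless —, voiced /dz/.
postalveolar: voiceless /tʃ/, voiced —.
retroflex: voiceless /ʈʂ/, voiced /ɖʐ/.
alveolo-palatal: voiceless /tɕ/, voiced /dʑ/.
Gaps, from front to back: alveolar lacks voiceless (/ts/); postalveolar lacks voiced (/dʒ/).

/ts/, /dʒ/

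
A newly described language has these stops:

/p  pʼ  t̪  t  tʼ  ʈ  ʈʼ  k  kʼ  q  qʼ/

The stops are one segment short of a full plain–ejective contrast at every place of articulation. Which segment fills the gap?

bilabial: plain /p/, ejective /pʼ/.
dental: plain /t̪/, ejective —.
alveolar: plain /t/, ejective /tʼ/.
retroflex: plain /ʈ/, ejective /ʈʼ/.
velar: plain /k/, ejective /kʼ/.
uvular: plain /q/, ejective /qʼ/.
The dental row has no ejective member, so the gap is the ejective dental stop /t̪ʼ/.

/t̪ʼ/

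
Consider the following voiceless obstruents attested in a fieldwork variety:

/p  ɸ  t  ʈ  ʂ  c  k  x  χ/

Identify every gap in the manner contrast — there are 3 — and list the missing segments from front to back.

/s/, /ç/, /q/

bilabial: stop /p/, fricative /ɸ/.
alveolar: stop /t/, fricative —.
retroflex: stop /ʈ/, fricative /ʂ/.
palatal: stop /c/, fricative —.
velar: stop /k/, fricative /x/.
uvular: stop —, fricative /χ/.
Gaps, from front to back: alveolar lacks fricative (/s/); palatal lacks fricative (/ç/); uvular lacks stop (/q/).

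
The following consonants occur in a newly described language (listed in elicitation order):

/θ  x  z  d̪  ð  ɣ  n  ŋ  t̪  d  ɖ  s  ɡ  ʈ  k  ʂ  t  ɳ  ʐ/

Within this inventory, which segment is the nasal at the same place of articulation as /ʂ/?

/ʂ/ is a voiceless retroflex fricative.
The nasal at the same place is a retroflex nasal — in this inventory, /ɳ/.

/ɳ/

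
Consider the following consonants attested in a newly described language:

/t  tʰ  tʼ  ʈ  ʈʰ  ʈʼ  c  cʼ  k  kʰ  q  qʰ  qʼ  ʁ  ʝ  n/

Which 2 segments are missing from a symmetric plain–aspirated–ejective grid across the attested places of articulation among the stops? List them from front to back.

Plain: /t/ (alveolar), /ʈ/ (retroflex), /c/ (palatal), /k/ (velar), /q/ (uvular).
Aspirated: /tʰ/ (alveolar), /ʈʰ/ (retroflex), /kʰ/ (velar), /qʰ/ (uvular).
Ejective: /tʼ/ (alveolar), /ʈʼ/ (retroflex), /cʼ/ (palatal), /qʼ/ (uvular).
Gaps, from front to back: palatal lacks aspirated (/cʰ/); velar lacks ejective (/kʼ/).

/cʰ/, /kʼ/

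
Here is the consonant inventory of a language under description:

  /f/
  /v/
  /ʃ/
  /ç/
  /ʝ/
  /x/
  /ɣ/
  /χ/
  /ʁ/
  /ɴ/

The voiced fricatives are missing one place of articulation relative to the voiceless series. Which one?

place of articulation  voiceless  voiced  
labiodental       f         v       
postalveolar      ʃ         —       
palatal           ç         ʝ       
velar             x         ɣ       
uvular            χ         ʁ       
Every place of articulation has a voiced member except postalveolar, where /ʒ/ would be expected.

postalveolar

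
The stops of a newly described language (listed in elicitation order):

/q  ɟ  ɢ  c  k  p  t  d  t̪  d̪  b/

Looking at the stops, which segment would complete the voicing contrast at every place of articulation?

Voiceless: /p/ (bilabial), /t̪/ (dental), /t/ (alveolar), /c/ (palatal), /k/ (velar), /q/ (uvular).
Voiced: /b/ (bilabial), /d̪/ (dental), /d/ (alveolar), /ɟ/ (palatal), /ɢ/ (uvular).
The velar row has no voiced member, so the gap is the voiced velar stop /ɡ/.

/ɡ/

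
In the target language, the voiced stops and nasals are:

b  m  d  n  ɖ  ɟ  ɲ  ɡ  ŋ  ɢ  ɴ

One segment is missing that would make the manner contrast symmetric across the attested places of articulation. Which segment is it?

/ɳ/

place of articulation  oral stop  nasal   
bilabial          b         m       
alveolar          d         n       
retroflex         ɖ         —       
palatal           ɟ         ɲ       
velar             ɡ         ŋ       
uvular            ɢ         ɴ       
The retroflex row has no nasal member, so the gap is the retroflex nasal /ɳ/.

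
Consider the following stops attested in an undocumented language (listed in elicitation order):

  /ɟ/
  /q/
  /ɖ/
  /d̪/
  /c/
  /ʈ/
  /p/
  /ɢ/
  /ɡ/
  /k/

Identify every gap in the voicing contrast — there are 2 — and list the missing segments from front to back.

/b/, /t̪/

place of articulation  voiceless  voiced  
bilabial          p         —       
dental            —         d̪      
retroflex         ʈ         ɖ       
palatal           c         ɟ       
velar             k         ɡ       
uvular            q         ɢ       
Gaps, from front to back: bilabial lacks voiced (/b/); dental lacks voiceless (/t̪/).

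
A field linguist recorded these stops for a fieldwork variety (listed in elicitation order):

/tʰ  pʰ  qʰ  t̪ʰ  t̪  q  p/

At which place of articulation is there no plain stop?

alveolar

bilabial: plain /p/, aspirated /pʰ/.
dental: plain /t̪/, aspirated /t̪ʰ/.
alveolar: plain —, aspirated /tʰ/.
uvular: plain /q/, aspirated /qʰ/.
Every place of articulation has a plain member except alveolar, where /t/ would be expected.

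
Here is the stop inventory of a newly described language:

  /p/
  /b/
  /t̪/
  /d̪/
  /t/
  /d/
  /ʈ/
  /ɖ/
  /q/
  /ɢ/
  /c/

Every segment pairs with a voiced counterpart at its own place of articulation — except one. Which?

/c/

Bilabial: /p/ ~ /b/
Dental: /t̪/ ~ /d̪/
Alveolar: /t/ ~ /d/
Retroflex: /ʈ/ ~ /ɖ/
Uvular: /q/ ~ /ɢ/
Palatal: only /c/ (voiceless); no voiced partner.
So /c/ is the unpaired segment.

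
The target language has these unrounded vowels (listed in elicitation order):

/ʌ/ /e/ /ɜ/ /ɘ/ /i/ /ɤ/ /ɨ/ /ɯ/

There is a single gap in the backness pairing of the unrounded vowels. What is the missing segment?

Front: /i/ (high), /e/ (high-mid).
Central: /ɨ/ (high), /ɘ/ (high-mid), /ɜ/ (low-mid).
Back: /ɯ/ (high), /ɤ/ (high-mid), /ʌ/ (low-mid).
The low-mid row has no front member, so the gap is the low-mid front unrounded vowel /ɛ/.

/ɛ/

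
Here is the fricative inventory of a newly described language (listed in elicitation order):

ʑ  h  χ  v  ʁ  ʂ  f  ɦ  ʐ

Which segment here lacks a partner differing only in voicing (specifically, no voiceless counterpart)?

/ʑ/

Labiodental: /f/ ~ /v/
Retroflex: /ʂ/ ~ /ʐ/
Uvular: /χ/ ~ /ʁ/
Glottal: /h/ ~ /ɦ/
Alveolo-palatal: only /ʑ/ (voiced); no voiceless partner.
So /ʑ/ is the unpaired segment.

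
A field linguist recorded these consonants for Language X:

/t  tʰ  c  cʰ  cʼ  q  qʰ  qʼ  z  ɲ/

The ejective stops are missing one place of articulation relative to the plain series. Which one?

alveolar

place of articulation  plain     aspirated  ejective
alveolar          t         tʰ        —       
palatal           c         cʰ        cʼ      
uvular            q         qʰ        qʼ      
Every place of articulation has an ejective member except alveolar, where /tʼ/ would be expected.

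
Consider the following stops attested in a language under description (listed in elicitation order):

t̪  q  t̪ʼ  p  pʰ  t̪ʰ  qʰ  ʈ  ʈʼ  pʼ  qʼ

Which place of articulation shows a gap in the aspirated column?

Plain: /p/ (bilabial), /t̪/ (dental), /ʈ/ (retroflex), /q/ (uvular).
Aspirated: /pʰ/ (bilabial), /t̪ʰ/ (dental), /qʰ/ (uvular).
Ejective: /pʼ/ (bilabial), /t̪ʼ/ (dental), /ʈʼ/ (retroflex), /qʼ/ (uvular).
Every place of articulation has an aspirated member except retroflex, where /ʈʰ/ would be expected.

retroflex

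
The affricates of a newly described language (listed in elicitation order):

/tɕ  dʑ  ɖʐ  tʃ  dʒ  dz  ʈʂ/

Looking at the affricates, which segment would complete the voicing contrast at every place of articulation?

place of articulation  voiceless  voiced  
alveolar          —         dz      
postalveolar      tʃ        dʒ      
retroflex         ʈʂ        ɖʐ      
alveolo-palatal   tɕ        dʑ      
The alveolar row has no voiceless member, so the gap is the voiceless alveolar affricate /ts/.

/ts/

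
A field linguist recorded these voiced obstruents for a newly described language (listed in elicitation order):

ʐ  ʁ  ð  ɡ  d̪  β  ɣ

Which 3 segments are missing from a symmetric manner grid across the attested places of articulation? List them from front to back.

bilabial: stop —, fricative /β/.
dental: stop /d̪/, fricative /ð/.
retroflex: stop —, fricative /ʐ/.
velar: stop /ɡ/, fricative /ɣ/.
uvular: stop —, fricative /ʁ/.
Gaps, from front to back: bilabial lacks stop (/b/); retroflex lacks stop (/ɖ/); uvular lacks stop (/ɢ/).

/b/, /ɖ/, /ɢ/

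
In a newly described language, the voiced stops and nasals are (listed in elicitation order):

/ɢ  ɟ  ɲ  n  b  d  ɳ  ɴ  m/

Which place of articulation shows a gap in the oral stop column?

retroflex

place of articulation  oral stop  nasal   
bilabial          b         m       
alveolar          d         n       
retroflex         —         ɳ       
palatal           ɟ         ɲ       
uvular            ɢ         ɴ       
Every place of articulation has an oral stop member except retroflex, where /ɖ/ would be expected.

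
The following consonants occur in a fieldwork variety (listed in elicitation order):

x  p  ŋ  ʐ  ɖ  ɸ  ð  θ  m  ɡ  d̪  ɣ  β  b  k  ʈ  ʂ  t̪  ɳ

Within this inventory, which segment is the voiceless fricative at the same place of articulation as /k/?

/k/ is a voiceless velar stop.
The voiceless fricative at the same place is a voiceless velar fricative — in this inventory, /x/.

/x/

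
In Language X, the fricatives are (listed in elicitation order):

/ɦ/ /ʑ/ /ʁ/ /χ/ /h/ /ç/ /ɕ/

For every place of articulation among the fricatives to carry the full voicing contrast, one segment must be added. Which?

place of articulation  voiceless  voiced  
alveolo-palatal   ɕ         ʑ       
palatal           ç         —       
uvular            χ         ʁ       
glottal           h         ɦ       
The palatal row has no voiced member, so the gap is the voiced palatal fricative /ʝ/.

/ʝ/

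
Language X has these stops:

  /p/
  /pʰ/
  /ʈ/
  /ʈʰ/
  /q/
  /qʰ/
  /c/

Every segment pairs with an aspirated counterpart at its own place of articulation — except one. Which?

Bilabial: /p/ ~ /pʰ/
Retroflex: /ʈ/ ~ /ʈʰ/
Uvular: /q/ ~ /qʰ/
Palatal: only /c/ (plain); no aspirated partner.
So /c/ is the unpaired segment.

/c/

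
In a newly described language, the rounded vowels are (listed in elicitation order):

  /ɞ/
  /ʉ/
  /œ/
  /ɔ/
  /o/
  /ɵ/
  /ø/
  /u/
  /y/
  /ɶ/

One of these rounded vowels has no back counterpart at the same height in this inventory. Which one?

High: /y/ ~ /ʉ/ ~ /u/
High-mid: /ø/ ~ /ɵ/ ~ /o/
Low-mid: /œ/ ~ /ɞ/ ~ /ɔ/
Low: only /ɶ/ (front); no back partner.
So /ɶ/ is the unpaired segment.

/ɶ/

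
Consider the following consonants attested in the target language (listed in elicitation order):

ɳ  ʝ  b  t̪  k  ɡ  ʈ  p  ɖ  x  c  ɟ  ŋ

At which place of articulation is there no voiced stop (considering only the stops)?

Voiceless: /p/ (bilabial), /t̪/ (dental), /ʈ/ (retroflex), /c/ (palatal), /k/ (velar).
Voiced: /b/ (bilabial), /ɖ/ (retroflex), /ɟ/ (palatal), /ɡ/ (velar).
Every place of articulation has a voiced member except dental, where /d̪/ would be expected.

dental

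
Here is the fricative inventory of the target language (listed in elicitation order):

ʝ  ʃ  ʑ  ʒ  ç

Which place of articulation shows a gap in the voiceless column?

postalveolar: voiceless /ʃ/, voiced /ʒ/.
alveolo-palatal: voiceless —, voiced /ʑ/.
palatal: voiceless /ç/, voiced /ʝ/.
Every place of articulation has a voiceless member except alveolo-palatal, where /ɕ/ would be expected.

alveolo-palatal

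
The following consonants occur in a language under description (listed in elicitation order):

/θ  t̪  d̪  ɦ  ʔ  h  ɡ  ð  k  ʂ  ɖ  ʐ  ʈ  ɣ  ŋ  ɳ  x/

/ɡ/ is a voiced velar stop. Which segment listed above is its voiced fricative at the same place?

/ɣ/

The voiced fricative at the same place is a voiced velar fricative — in this inventory, /ɣ/.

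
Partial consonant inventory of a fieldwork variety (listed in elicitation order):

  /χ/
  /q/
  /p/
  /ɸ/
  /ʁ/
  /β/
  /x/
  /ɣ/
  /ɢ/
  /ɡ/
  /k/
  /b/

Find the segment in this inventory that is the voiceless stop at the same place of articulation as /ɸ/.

/ɸ/ is a voiceless bilabial fricative.
The voiceless stop at the same place is a voiceless bilabial stop — in this inventory, /p/.

/p/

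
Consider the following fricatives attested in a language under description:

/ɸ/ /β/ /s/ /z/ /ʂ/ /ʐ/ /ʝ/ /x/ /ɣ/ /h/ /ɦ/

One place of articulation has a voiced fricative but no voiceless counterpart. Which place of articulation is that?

place of articulation  voiceless  voiced  
bilabial          ɸ         β       
alveolar          s         z       
retroflex         ʂ         ʐ       
palatal           —         ʝ       
velar             x         ɣ       
glottal           h         ɦ       
Every place of articulation has a voiceless member except palatal, where /ç/ would be expected.

palatal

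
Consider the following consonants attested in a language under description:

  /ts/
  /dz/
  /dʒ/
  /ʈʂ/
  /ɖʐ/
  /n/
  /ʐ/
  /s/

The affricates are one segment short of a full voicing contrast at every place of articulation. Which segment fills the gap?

place of articulation  voiceless  voiced  
alveolar          ts        dz      
postalveolar      —         dʒ      
retroflex         ʈʂ        ɖʐ      
The postalveolar row has no voiceless member, so the gap is the voiceless postalveolar affricate /tʃ/.

/tʃ/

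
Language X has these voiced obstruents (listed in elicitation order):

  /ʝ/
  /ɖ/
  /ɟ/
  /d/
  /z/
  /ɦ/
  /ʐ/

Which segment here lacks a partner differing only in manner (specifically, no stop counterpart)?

Alveolar: /d/ ~ /z/
Retroflex: /ɖ/ ~ /ʐ/
Palatal: /ɟ/ ~ /ʝ/
Glottal: only /ɦ/ (fricative); no stop partner.
So /ɦ/ is the unpaired segment.

/ɦ/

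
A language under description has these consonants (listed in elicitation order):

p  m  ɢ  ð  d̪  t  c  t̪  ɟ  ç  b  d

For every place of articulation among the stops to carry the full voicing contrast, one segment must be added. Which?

/q/

Voiceless: /p/ (bilabial), /t̪/ (dental), /t/ (alveolar), /c/ (palatal).
Voiced: /b/ (bilabial), /d̪/ (dental), /d/ (alveolar), /ɟ/ (palatal), /ɢ/ (uvular).
The uvular row has no voiceless member, so the gap is the voiceless uvular stop /q/.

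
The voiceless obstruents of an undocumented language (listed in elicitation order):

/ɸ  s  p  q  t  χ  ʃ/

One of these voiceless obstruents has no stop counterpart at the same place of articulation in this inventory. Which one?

Bilabial: /p/ ~ /ɸ/
Alveolar: /t/ ~ /s/
Uvular: /q/ ~ /χ/
Postalveolar: only /ʃ/ (fricative); no stop partner.
So /ʃ/ is the unpaired segment.

/ʃ/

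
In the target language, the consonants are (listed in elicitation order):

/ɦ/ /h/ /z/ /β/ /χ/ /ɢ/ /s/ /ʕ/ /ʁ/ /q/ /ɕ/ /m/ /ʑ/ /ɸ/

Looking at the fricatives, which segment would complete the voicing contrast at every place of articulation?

/ħ/

Voiceless: /ɸ/ (bilabial), /s/ (alveolar), /ɕ/ (alveolo-palatal), /χ/ (uvular), /h/ (glottal).
Voiced: /β/ (bilabial), /z/ (alveolar), /ʑ/ (alveolo-palatal), /ʁ/ (uvular), /ʕ/ (pharyngeal), /ɦ/ (glottal).
The pharyngeal row has no voiceless member, so the gap is the voiceless pharyngeal fricative /ħ/.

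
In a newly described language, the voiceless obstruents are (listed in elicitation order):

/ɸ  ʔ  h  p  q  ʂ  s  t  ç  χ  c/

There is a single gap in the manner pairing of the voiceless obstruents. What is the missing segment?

/ʈ/

place of articulation  stop      fricative
bilabial          p         ɸ       
alveolar          t         s       
retroflex         —         ʂ       
palatal           c         ç       
uvular            q         χ       
glottal           ʔ         h       
The retroflex row has no stop member, so the gap is the retroflex stop /ʈ/.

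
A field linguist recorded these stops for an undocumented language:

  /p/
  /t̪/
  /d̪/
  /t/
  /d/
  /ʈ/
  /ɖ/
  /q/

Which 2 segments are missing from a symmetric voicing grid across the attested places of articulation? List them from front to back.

/b/, /ɢ/

Voiceless: /p/ (bilabial), /t̪/ (dental), /t/ (alveolar), /ʈ/ (retroflex), /q/ (uvular).
Voiced: /d̪/ (dental), /d/ (alveolar), /ɖ/ (retroflex).
Gaps, from front to back: bilabial lacks voiced (/b/); uvular lacks voiced (/ɢ/).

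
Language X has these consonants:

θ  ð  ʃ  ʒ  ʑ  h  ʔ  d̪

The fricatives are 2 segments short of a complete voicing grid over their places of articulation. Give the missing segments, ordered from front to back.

Voiceless: /θ/ (dental), /ʃ/ (postalveolar), /h/ (glottal).
Voiced: /ð/ (dental), /ʒ/ (postalveolar), /ʑ/ (alveolo-palatal).
Gaps, from front to back: alveolo-palatal lacks voiceless (/ɕ/); glottal lacks voiced (/ɦ/).

/ɕ/, /ɦ/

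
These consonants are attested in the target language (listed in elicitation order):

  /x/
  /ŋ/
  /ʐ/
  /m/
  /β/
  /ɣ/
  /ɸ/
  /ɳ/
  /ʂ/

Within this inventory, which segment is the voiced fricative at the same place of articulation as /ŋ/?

/ŋ/ is a velar nasal.
The voiced fricative at the same place is a voiced velar fricative — in this inventory, /ɣ/.

/ɣ/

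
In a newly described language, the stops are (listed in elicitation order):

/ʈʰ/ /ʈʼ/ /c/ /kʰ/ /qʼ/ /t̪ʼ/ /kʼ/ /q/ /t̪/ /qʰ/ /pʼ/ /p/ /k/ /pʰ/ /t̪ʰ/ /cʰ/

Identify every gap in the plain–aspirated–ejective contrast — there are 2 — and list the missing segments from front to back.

Plain: /p/ (bilabial), /t̪/ (dental), /c/ (palatal), /k/ (velar), /q/ (uvular).
Aspirated: /pʰ/ (bilabial), /t̪ʰ/ (dental), /ʈʰ/ (retroflex), /cʰ/ (palatal), /kʰ/ (velar), /qʰ/ (uvular).
Ejective: /pʼ/ (bilabial), /t̪ʼ/ (dental), /ʈʼ/ (retroflex), /kʼ/ (velar), /qʼ/ (uvular).
Gaps, from front to back: retroflex lacks plain (/ʈ/); palatal lacks ejective (/cʼ/).

/ʈ/, /cʼ/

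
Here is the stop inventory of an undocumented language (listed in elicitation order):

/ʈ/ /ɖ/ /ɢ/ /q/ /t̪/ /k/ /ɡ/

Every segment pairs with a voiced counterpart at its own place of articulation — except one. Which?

Retroflex: /ʈ/ ~ /ɖ/
Velar: /k/ ~ /ɡ/
Uvular: /q/ ~ /ɢ/
Dental: only /t̪/ (voiceless); no voiced partner.
So /t̪/ is the unpaired segment.

/t̪/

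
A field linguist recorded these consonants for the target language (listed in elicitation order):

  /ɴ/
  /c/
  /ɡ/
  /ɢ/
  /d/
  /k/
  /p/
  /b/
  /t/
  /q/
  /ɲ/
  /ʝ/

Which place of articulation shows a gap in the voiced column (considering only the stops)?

palatal

bilabial: voiceless /p/, voiced /b/.
alveolar: voiceless /t/, voiced /d/.
palatal: voiceless /c/, voiced —.
velar: voiceless /k/, voiced /ɡ/.
uvular: voiceless /q/, voiced /ɢ/.
Every place of articulation has a voiced member except palatal, where /ɟ/ would be expected.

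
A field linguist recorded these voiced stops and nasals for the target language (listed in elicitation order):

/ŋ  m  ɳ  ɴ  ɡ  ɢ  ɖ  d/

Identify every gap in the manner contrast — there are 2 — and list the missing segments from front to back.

bilabial: oral stop —, nasal /m/.
alveolar: oral stop /d/, nasal —.
retroflex: oral stop /ɖ/, nasal /ɳ/.
velar: oral stop /ɡ/, nasal /ŋ/.
uvular: oral stop /ɢ/, nasal /ɴ/.
Gaps, from front to back: bilabial lacks oral stop (/b/); alveolar lacks nasal (/n/).

/b/, /n/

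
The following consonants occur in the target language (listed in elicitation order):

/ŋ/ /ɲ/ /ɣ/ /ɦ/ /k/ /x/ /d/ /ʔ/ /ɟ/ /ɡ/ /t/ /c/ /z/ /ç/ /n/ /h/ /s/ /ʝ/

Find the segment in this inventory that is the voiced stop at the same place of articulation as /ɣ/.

/ɣ/ is a voiced velar fricative.
The voiced stop at the same place is a voiced velar stop — in this inventory, /ɡ/.

/ɡ/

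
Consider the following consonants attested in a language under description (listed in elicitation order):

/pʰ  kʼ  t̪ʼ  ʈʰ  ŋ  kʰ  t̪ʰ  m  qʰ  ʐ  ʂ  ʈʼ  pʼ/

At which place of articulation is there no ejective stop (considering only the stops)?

uvular

Aspirated: /pʰ/ (bilabial), /t̪ʰ/ (dental), /ʈʰ/ (retroflex), /kʰ/ (velar), /qʰ/ (uvular).
Ejective: /pʼ/ (bilabial), /t̪ʼ/ (dental), /ʈʼ/ (retroflex), /kʼ/ (velar).
Every place of articulation has an ejective member except uvular, where /qʼ/ would be expected.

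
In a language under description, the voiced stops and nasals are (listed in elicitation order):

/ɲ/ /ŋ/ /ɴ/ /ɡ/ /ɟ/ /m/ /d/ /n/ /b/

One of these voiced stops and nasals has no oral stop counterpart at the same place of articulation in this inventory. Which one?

/ɴ/

Bilabial: /b/ ~ /m/
Alveolar: /d/ ~ /n/
Palatal: /ɟ/ ~ /ɲ/
Velar: /ɡ/ ~ /ŋ/
Uvular: only /ɴ/ (nasal); no oral stop partner.
So /ɴ/ is the unpaired segment.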